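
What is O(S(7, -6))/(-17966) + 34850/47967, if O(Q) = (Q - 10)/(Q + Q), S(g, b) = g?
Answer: 8765755301/12064851708 ≈ 0.72655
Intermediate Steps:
O(Q) = (-10 + Q)/(2*Q) (O(Q) = (-10 + Q)/((2*Q)) = (-10 + Q)*(1/(2*Q)) = (-10 + Q)/(2*Q))
O(S(7, -6))/(-17966) + 34850/47967 = ((1/2)*(-10 + 7)/7)/(-17966) + 34850/47967 = ((1/2)*(1/7)*(-3))*(-1/17966) + 34850*(1/47967) = -3/14*(-1/17966) + 34850/47967 = 3/251524 + 34850/47967 = 8765755301/12064851708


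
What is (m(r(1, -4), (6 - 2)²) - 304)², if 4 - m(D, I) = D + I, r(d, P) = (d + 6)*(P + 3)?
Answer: 95481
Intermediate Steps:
r(d, P) = (3 + P)*(6 + d) (r(d, P) = (6 + d)*(3 + P) = (3 + P)*(6 + d))
m(D, I) = 4 - D - I (m(D, I) = 4 - (D + I) = 4 + (-D - I) = 4 - D - I)
(m(r(1, -4), (6 - 2)²) - 304)² = ((4 - (18 + 3*1 + 6*(-4) - 4*1) - (6 - 2)²) - 304)² = ((4 - (18 + 3 - 24 - 4) - 1*4²) - 304)² = ((4 - 1*(-7) - 1*16) - 304)² = ((4 + 7 - 16) - 304)² = (-5 - 304)² = (-309)² = 95481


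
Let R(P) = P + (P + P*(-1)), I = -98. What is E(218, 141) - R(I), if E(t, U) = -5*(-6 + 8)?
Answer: 88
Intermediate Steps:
R(P) = P (R(P) = P + (P - P) = P + 0 = P)
E(t, U) = -10 (E(t, U) = -5*2 = -10)
E(218, 141) - R(I) = -10 - 1*(-98) = -10 + 98 = 88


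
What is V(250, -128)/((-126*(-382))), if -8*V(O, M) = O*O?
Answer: -15625/96264 ≈ -0.16231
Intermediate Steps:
V(O, M) = -O²/8 (V(O, M) = -O*O/8 = -O²/8)
V(250, -128)/((-126*(-382))) = (-⅛*250²)/((-126*(-382))) = -⅛*62500/48132 = -15625/2*1/48132 = -15625/96264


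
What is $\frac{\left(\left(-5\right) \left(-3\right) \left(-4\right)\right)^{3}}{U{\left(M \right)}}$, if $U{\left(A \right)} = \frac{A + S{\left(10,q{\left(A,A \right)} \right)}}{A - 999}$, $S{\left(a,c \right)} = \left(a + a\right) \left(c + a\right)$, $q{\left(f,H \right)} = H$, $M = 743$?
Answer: $\frac{55296000}{15803} \approx 3499.1$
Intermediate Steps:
$S{\left(a,c \right)} = 2 a \left(a + c\right)$
$U{\left(A \right)} = \frac{200 + 21 A}{-999 + A}$ ($U{\left(A \right)} = \frac{A + 2 \cdot 10 \left(10 + A\right)}{A - 999} = \frac{A + \left(200 + 20 A\right)}{-999 + A} = \frac{200 + 21 A}{-999 + A}$)
$\frac{\left(\left(-5\right) \left(-3\right) \left(-4\right)\right)^{3}}{U{\left(M \right)}} = \frac{\left(\left(-5\right) \left(-3\right) \left(-4\right)\right)^{3}}{\frac{1}{-999 + 743} \left(200 + 21 \cdot 743\right)} = \frac{\left(15 \left(-4\right)\right)^{3}}{\frac{1}{-256} \left(200 + 15603\right)} = \frac{\left(-60\right)^{3}}{\left(- \frac{1}{256}\right) 15803} = - \frac{216000}{- \frac{15803}{256}} = \left(-216000\right) \left(- \frac{256}{15803}\right) = \frac{55296000}{15803}$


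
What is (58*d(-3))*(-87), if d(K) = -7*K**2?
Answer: 317898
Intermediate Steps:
(58*d(-3))*(-87) = (58*(-7*(-3)**2))*(-87) = (58*(-7*9))*(-87) = (58*(-63))*(-87) = -3654*(-87) = 317898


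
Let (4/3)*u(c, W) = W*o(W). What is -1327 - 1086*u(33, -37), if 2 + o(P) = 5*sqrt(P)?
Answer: -61600 + 301365*I*sqrt(37)/2 ≈ -61600.0 + 9.1657e+5*I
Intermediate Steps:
o(P) = -2 + 5*sqrt(P)
u(c, W) = 3*W*(-2 + 5*sqrt(W))/4 (u(c, W) = 3*(W*(-2 + 5*sqrt(W)))/4 = 3*W*(-2 + 5*sqrt(W))/4)
-1327 - 1086*u(33, -37) = -1327 - 1086*(-3/2*(-37) + 15*(-37)**(3/2)/4) = -1327 - 1086*(111/2 + 15*(-37*I*sqrt(37))/4) = -1327 - 1086*(111/2 - 555*I*sqrt(37)/4) = -1327 + (-60273 + 301365*I*sqrt(37)/2) = -61600 + 301365*I*sqrt(37)/2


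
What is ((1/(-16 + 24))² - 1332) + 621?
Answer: -45503/64 ≈ -710.98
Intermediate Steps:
((1/(-16 + 24))² - 1332) + 621 = ((1/8)² - 1332) + 621 = ((⅛)² - 1332) + 621 = (1/64 - 1332) + 621 = -85247/64 + 621 = -45503/64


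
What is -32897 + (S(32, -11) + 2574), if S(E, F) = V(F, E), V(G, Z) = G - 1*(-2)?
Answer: -30332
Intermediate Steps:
V(G, Z) = 2 + G (V(G, Z) = G + 2 = 2 + G)
S(E, F) = 2 + F
-32897 + (S(32, -11) + 2574) = -32897 + ((2 - 11) + 2574) = -32897 + (-9 + 2574) = -32897 + 2565 = -30332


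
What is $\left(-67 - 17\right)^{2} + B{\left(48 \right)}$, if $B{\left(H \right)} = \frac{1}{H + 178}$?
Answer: $\frac{1594657}{226} \approx 7056.0$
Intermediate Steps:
$B{\left(H \right)} = \frac{1}{178 + H}$
$\left(-67 - 17\right)^{2} + B{\left(48 \right)} = \left(-67 - 17\right)^{2} + \frac{1}{178 + 48} = \left(-84\right)^{2} + \frac{1}{226} = 7056 + \frac{1}{226} = \frac{1594657}{226}$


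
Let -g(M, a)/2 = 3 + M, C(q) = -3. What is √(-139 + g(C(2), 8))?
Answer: I*√139 ≈ 11.79*I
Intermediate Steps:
g(M, a) = -6 - 2*M (g(M, a) = -2*(3 + M) = -6 - 2*M)
√(-139 + g(C(2), 8)) = √(-139 + (-6 - 2*(-3))) = √(-139 + (-6 + 6)) = √(-139 + 0) = √(-139) = I*√139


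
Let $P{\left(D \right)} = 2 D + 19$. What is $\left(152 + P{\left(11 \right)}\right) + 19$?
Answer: $212$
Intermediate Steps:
$P{\left(D \right)} = 19 + 2 D$
$\left(152 + P{\left(11 \right)}\right) + 19 = \left(152 + \left(19 + 2 \cdot 11\right)\right) + 19 = \left(152 + \left(19 + 22\right)\right) + 19 = \left(152 + 41\right) + 19 = 193 + 19 = 212$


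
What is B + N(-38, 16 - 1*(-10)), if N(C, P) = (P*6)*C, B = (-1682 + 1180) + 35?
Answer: -6395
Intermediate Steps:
B = -467 (B = -502 + 35 = -467)
N(C, P) = 6*C*P (N(C, P) = (6*P)*C = 6*C*P)
B + N(-38, 16 - 1*(-10)) = -467 + 6*(-38)*(16 - 1*(-10)) = -467 + 6*(-38)*(16 + 10) = -467 + 6*(-38)*26 = -467 - 5928 = -6395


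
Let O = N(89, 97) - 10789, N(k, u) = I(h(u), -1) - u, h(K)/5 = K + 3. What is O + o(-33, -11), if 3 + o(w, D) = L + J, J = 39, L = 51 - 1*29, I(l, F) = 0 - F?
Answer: -10827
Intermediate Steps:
h(K) = 15 + 5*K (h(K) = 5*(K + 3) = 5*(3 + K) = 15 + 5*K)
I(l, F) = -F
L = 22 (L = 51 - 29 = 22)
N(k, u) = 1 - u (N(k, u) = -1*(-1) - u = 1 - u)
o(w, D) = 58 (o(w, D) = -3 + (22 + 39) = -3 + 61 = 58)
O = -10885 (O = (1 - 1*97) - 10789 = (1 - 97) - 10789 = -96 - 10789 = -10885)
O + o(-33, -11) = -10885 + 58 = -10827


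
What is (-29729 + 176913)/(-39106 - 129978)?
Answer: -36796/42271 ≈ -0.87048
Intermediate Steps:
(-29729 + 176913)/(-39106 - 129978) = 147184/(-169084) = 147184*(-1/169084) = -36796/42271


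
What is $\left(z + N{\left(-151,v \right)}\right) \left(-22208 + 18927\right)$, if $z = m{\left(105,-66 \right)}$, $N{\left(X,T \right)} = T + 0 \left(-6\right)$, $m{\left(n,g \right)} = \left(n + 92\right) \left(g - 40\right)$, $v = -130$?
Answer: $68940372$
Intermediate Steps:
$m{\left(n,g \right)} = \left(-40 + g\right) \left(92 + n\right)$ ($m{\left(n,g \right)} = \left(92 + n\right) \left(-40 + g\right) = \left(-40 + g\right) \left(92 + n\right)$)
$N{\left(X,T \right)} = T$ ($N{\left(X,T \right)} = T + 0 = T$)
$z = -20882$ ($z = -3680 - 4200 + 92 \left(-66\right) - 6930 = -3680 - 4200 - 6072 - 6930 = -20882$)
$\left(z + N{\left(-151,v \right)}\right) \left(-22208 + 18927\right) = \left(-20882 - 130\right) \left(-22208 + 18927\right) = \left(-21012\right) \left(-3281\right) = 68940372$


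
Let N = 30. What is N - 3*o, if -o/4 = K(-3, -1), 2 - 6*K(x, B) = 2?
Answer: 30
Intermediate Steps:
K(x, B) = 0 (K(x, B) = ⅓ - ⅙*2 = ⅓ - ⅓ = 0)
o = 0 (o = -4*0 = 0)
N - 3*o = 30 - 3*0 = 30 + 0 = 30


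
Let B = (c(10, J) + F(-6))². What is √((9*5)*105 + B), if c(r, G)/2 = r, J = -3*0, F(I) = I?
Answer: √4921 ≈ 70.150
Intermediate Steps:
J = 0
c(r, G) = 2*r
B = 196 (B = (2*10 - 6)² = (20 - 6)² = 14² = 196)
√((9*5)*105 + B) = √((9*5)*105 + 196) = √(45*105 + 196) = √(4725 + 196) = √4921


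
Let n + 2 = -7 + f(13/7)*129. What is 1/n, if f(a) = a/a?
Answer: 1/120 ≈ 0.0083333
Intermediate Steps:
f(a) = 1
n = 120 (n = -2 + (-7 + 1*129) = -2 + (-7 + 129) = -2 + 122 = 120)
1/n = 1/120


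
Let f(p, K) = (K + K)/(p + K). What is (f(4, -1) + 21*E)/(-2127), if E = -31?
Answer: 1955/6381 ≈ 0.30638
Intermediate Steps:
f(p, K) = 2*K/(K + p) (f(p, K) = (2*K)/(K + p) = 2*K/(K + p))
(f(4, -1) + 21*E)/(-2127) = (2*(-1)/(-1 + 4) + 21*(-31))/(-2127) = (2*(-1)/3 - 651)*(-1/2127) = (2*(-1)*(1/3) - 651)*(-1/2127) = (-2/3 - 651)*(-1/2127) = -1955/3*(-1/2127) = 1955/6381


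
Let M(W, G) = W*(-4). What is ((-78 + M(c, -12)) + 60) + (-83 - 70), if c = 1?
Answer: -175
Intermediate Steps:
M(W, G) = -4*W
((-78 + M(c, -12)) + 60) + (-83 - 70) = ((-78 - 4*1) + 60) + (-83 - 70) = ((-78 - 4) + 60) - 153 = (-82 + 60) - 153 = -22 - 153 = -175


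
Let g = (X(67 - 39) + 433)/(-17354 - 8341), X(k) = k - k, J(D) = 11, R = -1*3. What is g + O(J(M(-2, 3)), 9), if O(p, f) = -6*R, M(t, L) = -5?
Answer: 462077/25695 ≈ 17.983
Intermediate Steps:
R = -3
O(p, f) = 18 (O(p, f) = -6*(-3) = 18)
X(k) = 0
g = -433/25695 (g = (0 + 433)/(-17354 - 8341) = 433/(-25695) = 433*(-1/25695) = -433/25695 ≈ -0.016852)
g + O(J(M(-2, 3)), 9) = -433/25695 + 18 = 462077/25695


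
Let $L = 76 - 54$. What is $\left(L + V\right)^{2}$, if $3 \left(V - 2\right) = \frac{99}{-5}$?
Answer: $\frac{7569}{25} \approx 302.76$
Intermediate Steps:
$L = 22$ ($L = 76 - 54 = 22$)
$V = - \frac{23}{5}$ ($V = 2 + \frac{99 \frac{1}{-5}}{3} = 2 + \frac{99 \left(- \frac{1}{5}\right)}{3} = 2 + \frac{1}{3} \left(- \frac{99}{5}\right) = 2 - \frac{33}{5} = - \frac{23}{5} \approx -4.6$)
$\left(L + V\right)^{2} = \left(22 - \frac{23}{5}\right)^{2} = \left(\frac{87}{5}\right)^{2} = \frac{7569}{25}$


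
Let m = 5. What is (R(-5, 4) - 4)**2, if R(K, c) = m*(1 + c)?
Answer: 441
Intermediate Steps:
R(K, c) = 5 + 5*c (R(K, c) = 5*(1 + c) = 5 + 5*c)
(R(-5, 4) - 4)**2 = ((5 + 5*4) - 4)**2 = ((5 + 20) - 4)**2 = (25 - 4)**2 = 21**2 = 441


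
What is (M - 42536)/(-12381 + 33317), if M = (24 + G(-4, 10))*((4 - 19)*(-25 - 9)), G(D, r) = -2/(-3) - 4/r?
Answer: -3770/2617 ≈ -1.4406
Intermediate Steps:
G(D, r) = ⅔ - 4/r (G(D, r) = -2*(-⅓) - 4/r = ⅔ - 4/r)
M = 12376 (M = (24 + (⅔ - 4/10))*((4 - 19)*(-25 - 9)) = (24 + (⅔ - 4*⅒))*(-15*(-34)) = (24 + (⅔ - ⅖))*510 = (24 + 4/15)*510 = (364/15)*510 = 12376)
(M - 42536)/(-12381 + 33317) = (12376 - 42536)/(-12381 + 33317) = -30160/20936 = -30160*1/20936 = -3770/2617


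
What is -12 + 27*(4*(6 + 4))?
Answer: 1068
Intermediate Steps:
-12 + 27*(4*(6 + 4)) = -12 + 27*(4*10) = -12 + 27*40 = -12 + 1080 = 1068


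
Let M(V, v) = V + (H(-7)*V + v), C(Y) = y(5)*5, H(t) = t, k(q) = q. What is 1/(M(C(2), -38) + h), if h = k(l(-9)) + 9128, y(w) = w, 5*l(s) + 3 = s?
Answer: 5/44688 ≈ 0.00011189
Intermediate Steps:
l(s) = -⅗ + s/5
C(Y) = 25 (C(Y) = 5*5 = 25)
M(V, v) = v - 6*V (M(V, v) = V + (-7*V + v) = V + (v - 7*V) = v - 6*V)
h = 45628/5 (h = (-⅗ + (⅕)*(-9)) + 9128 = (-⅗ - 9/5) + 9128 = -12/5 + 9128 = 45628/5 ≈ 9125.6)
1/(M(C(2), -38) + h) = 1/((-38 - 6*25) + 45628/5) = 1/((-38 - 150) + 45628/5) = 1/(-188 + 45628/5) = 1/(44688/5) = 5/44688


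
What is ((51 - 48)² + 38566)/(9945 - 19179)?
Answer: -38575/9234 ≈ -4.1775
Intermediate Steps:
((51 - 48)² + 38566)/(9945 - 19179) = (3² + 38566)/(-9234) = (9 + 38566)*(-1/9234) = 38575*(-1/9234) = -38575/9234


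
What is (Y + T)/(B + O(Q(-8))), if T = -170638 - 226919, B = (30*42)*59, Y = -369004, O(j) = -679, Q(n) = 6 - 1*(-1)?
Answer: -766561/73661 ≈ -10.407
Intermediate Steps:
Q(n) = 7 (Q(n) = 6 + 1 = 7)
B = 74340 (B = 1260*59 = 74340)
T = -397557
(Y + T)/(B + O(Q(-8))) = (-369004 - 397557)/(74340 - 679) = -766561/73661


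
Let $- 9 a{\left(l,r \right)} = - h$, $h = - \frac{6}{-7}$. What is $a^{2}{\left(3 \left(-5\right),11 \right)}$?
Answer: $\frac{4}{441} \approx 0.0090703$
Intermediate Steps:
$h = \frac{6}{7}$ ($h = \left(-6\right) \left(- \frac{1}{7}\right) = \frac{6}{7} \approx 0.85714$)
$a{\left(l,r \right)} = \frac{2}{21}$ ($a{\left(l,r \right)} = - \frac{\left(-1\right) \frac{6}{7}}{9} = \left(- \frac{1}{9}\right) \left(- \frac{6}{7}\right) = \frac{2}{21}$)
$a^{2}{\left(3 \left(-5\right),11 \right)} = \left(\frac{2}{21}\right)^{2} = \frac{4}{441}$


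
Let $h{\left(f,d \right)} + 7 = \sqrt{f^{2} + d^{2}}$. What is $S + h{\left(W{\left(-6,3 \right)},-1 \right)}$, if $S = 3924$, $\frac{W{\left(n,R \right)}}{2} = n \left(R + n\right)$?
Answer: $3917 + \sqrt{1297} \approx 3953.0$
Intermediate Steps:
$W{\left(n,R \right)} = 2 n \left(R + n\right)$
$h{\left(f,d \right)} = -7 + \sqrt{d^{2} + f^{2}}$ ($h{\left(f,d \right)} = -7 + \sqrt{f^{2} + d^{2}} = -7 + \sqrt{d^{2} + f^{2}}$)
$S + h{\left(W{\left(-6,3 \right)},-1 \right)} = 3924 - \left(7 - \sqrt{\left(-1\right)^{2} + \left(2 \left(-6\right) \left(3 - 6\right)\right)^{2}}\right) = 3924 - \left(7 - \sqrt{1 + \left(2 \left(-6\right) \left(-3\right)\right)^{2}}\right) = 3924 - \left(7 - \sqrt{1 + 36^{2}}\right) = 3924 - \left(7 - \sqrt{1 + 1296}\right) = 3924 - \left(7 - \sqrt{1297}\right) = 3917 + \sqrt{1297}$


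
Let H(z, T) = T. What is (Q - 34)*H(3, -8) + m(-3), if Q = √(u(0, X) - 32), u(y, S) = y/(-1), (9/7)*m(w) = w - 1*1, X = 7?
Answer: 2420/9 - 32*I*√2 ≈ 268.89 - 45.255*I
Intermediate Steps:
m(w) = -7/9 + 7*w/9 (m(w) = 7*(w - 1*1)/9 = 7*(w - 1)/9 = 7*(-1 + w)/9 = -7/9 + 7*w/9)
u(y, S) = -y (u(y, S) = y*(-1) = -y)
Q = 4*I*√2 (Q = √(-1*0 - 32) = √(0 - 32) = √(-32) = 4*I*√2 ≈ 5.6569*I)
(Q - 34)*H(3, -8) + m(-3) = (4*I*√2 - 34)*(-8) + (-7/9 + (7/9)*(-3)) = (-34 + 4*I*√2)*(-8) + (-7/9 - 7/3) = (272 - 32*I*√2) - 28/9 = 2420/9 - 32*I*√2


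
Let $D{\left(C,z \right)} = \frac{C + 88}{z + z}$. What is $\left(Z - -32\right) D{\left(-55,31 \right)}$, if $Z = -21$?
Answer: $\frac{363}{62} \approx 5.8548$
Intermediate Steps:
$D{\left(C,z \right)} = \frac{88 + C}{2 z}$
$\left(Z - -32\right) D{\left(-55,31 \right)} = \left(-21 - -32\right) \frac{88 - 55}{2 \cdot 31} = \left(-21 + 32\right) \frac{1}{2} \cdot \frac{1}{31} \cdot 33 = 11 \cdot \frac{33}{62} = \frac{363}{62}$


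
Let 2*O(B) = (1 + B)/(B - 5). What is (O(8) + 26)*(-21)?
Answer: -1155/2 ≈ -577.50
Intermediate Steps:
O(B) = (1 + B)/(2*(-5 + B)) (O(B) = ((1 + B)/(B - 5))/2 = ((1 + B)/(-5 + B))/2 = (1 + B)/(2*(-5 + B)))
(O(8) + 26)*(-21) = ((1 + 8)/(2*(-5 + 8)) + 26)*(-21) = ((1/2)*9/3 + 26)*(-21) = ((1/2)*(1/3)*9 + 26)*(-21) = (3/2 + 26)*(-21) = (55/2)*(-21) = -1155/2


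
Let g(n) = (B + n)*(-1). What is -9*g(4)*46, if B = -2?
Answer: 828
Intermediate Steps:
g(n) = 2 - n (g(n) = (-2 + n)*(-1) = 2 - n)
-9*g(4)*46 = -9*(2 - 1*4)*46 = -9*(2 - 4)*46 = -9*(-2)*46 = 18*46 = 828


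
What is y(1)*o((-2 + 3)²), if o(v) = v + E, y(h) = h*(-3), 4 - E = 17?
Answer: 36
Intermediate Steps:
E = -13 (E = 4 - 1*17 = 4 - 17 = -13)
y(h) = -3*h
o(v) = -13 + v (o(v) = v - 13 = -13 + v)
y(1)*o((-2 + 3)²) = (-3*1)*(-13 + (-2 + 3)²) = -3*(-13 + 1²) = -3*(-13 + 1) = -3*(-12) = 36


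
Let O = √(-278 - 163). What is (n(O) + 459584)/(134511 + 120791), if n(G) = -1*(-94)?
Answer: 229839/127651 ≈ 1.8005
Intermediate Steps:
O = 21*I (O = √(-441) = 21*I ≈ 21.0*I)
n(G) = 94
(n(O) + 459584)/(134511 + 120791) = (94 + 459584)/(134511 + 120791) = 459678/255302 = 459678*(1/255302) = 229839/127651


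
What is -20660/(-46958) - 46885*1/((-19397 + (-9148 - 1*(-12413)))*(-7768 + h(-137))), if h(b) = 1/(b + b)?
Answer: 177194014801385/403086076830862 ≈ 0.43959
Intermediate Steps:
h(b) = 1/(2*b)
-20660/(-46958) - 46885*1/((-19397 + (-9148 - 1*(-12413)))*(-7768 + h(-137))) = -20660/(-46958) - 46885*1/((-19397 + (-9148 - 1*(-12413)))*(-7768 + (½)/(-137))) = -20660*(-1/46958) - 46885*1/((-19397 + (-9148 + 12413))*(-7768 + (½)*(-1/137))) = 10330/23479 - 46885*1/((-19397 + 3265)*(-7768 - 1/274)) = 10330/23479 - 46885/((-2128433/274*(-16132))) = 10330/23479 - 46885/17167940578/137 = 10330/23479 - 46885*137/17167940578 = 10330/23479 - 6423245/17167940578 = 177194014801385/403086076830862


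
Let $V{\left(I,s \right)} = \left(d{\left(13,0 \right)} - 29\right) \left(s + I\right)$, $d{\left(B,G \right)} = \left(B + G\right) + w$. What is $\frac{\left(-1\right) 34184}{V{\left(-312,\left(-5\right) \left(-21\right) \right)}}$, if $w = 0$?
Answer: $- \frac{4273}{414} \approx -10.321$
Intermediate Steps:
$d{\left(B,G \right)} = B + G$ ($d{\left(B,G \right)} = \left(B + G\right) + 0 = B + G$)
$V{\left(I,s \right)} = - 16 I - 16 s$ ($V{\left(I,s \right)} = \left(\left(13 + 0\right) - 29\right) \left(s + I\right) = \left(13 - 29\right) \left(I + s\right) = - 16 \left(I + s\right) = - 16 I - 16 s$)
$\frac{\left(-1\right) 34184}{V{\left(-312,\left(-5\right) \left(-21\right) \right)}} = \frac{\left(-1\right) 34184}{\left(-16\right) \left(-312\right) - 16 \left(\left(-5\right) \left(-21\right)\right)} = - \frac{34184}{4992 - 1680} = - \frac{34184}{3312} = \left(-34184\right) \frac{1}{3312} = - \frac{4273}{414}$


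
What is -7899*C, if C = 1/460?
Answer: -7899/460 ≈ -17.172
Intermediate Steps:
C = 1/460 ≈ 0.0021739
-7899*C = -7899*1/460 = -7899/460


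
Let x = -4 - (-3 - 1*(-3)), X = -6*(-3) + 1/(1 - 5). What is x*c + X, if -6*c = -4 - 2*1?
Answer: 55/4 ≈ 13.750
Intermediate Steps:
c = 1 (c = -(-4 - 2*1)/6 = -(-4 - 2)/6 = -⅙*(-6) = 1)
X = 71/4 (X = 18 + 1/(-4) = 18 - ¼ = 71/4 ≈ 17.750)
x = -4 (x = -4 - (-3 + 3) = -4 - 0 = -4 - 1*0 = -4 + 0 = -4)
x*c + X = -4*1 + 71/4 = -4 + 71/4 = 55/4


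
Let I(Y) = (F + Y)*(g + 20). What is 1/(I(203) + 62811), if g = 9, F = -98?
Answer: 1/65856 ≈ 1.5185e-5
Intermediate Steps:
I(Y) = -2842 + 29*Y (I(Y) = (-98 + Y)*(9 + 20) = (-98 + Y)*29 = -2842 + 29*Y)
1/(I(203) + 62811) = 1/((-2842 + 29*203) + 62811) = 1/((-2842 + 5887) + 62811) = 1/(3045 + 62811) = 1/65856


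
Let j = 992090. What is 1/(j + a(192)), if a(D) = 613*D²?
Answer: 1/23589722 ≈ 4.2391e-8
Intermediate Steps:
1/(j + a(192)) = 1/(992090 + 613*192²) = 1/(992090 + 613*36864) = 1/(992090 + 22597632) = 1/23589722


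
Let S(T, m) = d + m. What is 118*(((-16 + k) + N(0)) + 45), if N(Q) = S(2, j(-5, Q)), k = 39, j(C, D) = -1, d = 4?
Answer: 8378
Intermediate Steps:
S(T, m) = 4 + m
N(Q) = 3 (N(Q) = 4 - 1 = 3)
118*(((-16 + k) + N(0)) + 45) = 118*(((-16 + 39) + 3) + 45) = 118*((23 + 3) + 45) = 118*(26 + 45) = 118*71 = 8378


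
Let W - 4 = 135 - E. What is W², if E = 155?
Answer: 256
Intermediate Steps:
W = -16 (W = 4 + (135 - 1*155) = 4 + (135 - 155) = 4 - 20 = -16)
W² = (-16)² = 256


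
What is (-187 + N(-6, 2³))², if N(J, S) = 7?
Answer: 32400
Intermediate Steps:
(-187 + N(-6, 2³))² = (-187 + 7)² = (-180)² = 32400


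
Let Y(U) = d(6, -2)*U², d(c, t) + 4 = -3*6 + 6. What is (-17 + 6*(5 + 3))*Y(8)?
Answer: -31744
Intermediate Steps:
d(c, t) = -16 (d(c, t) = -4 + (-3*6 + 6) = -4 + (-18 + 6) = -4 - 12 = -16)
Y(U) = -16*U²
(-17 + 6*(5 + 3))*Y(8) = (-17 + 6*(5 + 3))*(-16*8²) = (-17 + 6*8)*(-16*64) = (-17 + 48)*(-1024) = 31*(-1024) = -31744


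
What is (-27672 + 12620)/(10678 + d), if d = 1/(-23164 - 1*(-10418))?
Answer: -191852792/136101787 ≈ -1.4096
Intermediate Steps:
d = -1/12746 (d = 1/(-23164 + 10418) = 1/(-12746) = -1/12746 ≈ -7.8456e-5)
(-27672 + 12620)/(10678 + d) = (-27672 + 12620)/(10678 - 1/12746) = -15052/136101787/12746 = -15052*12746/136101787 = -191852792/136101787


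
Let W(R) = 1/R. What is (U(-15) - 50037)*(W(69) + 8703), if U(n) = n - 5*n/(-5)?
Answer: -10021878012/23 ≈ -4.3573e+8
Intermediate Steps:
U(n) = 2*n (U(n) = n - 5*n*(-1)/5 = n - (-1)*n = n + n = 2*n)
(U(-15) - 50037)*(W(69) + 8703) = (2*(-15) - 50037)*(1/69 + 8703) = (-30 - 50037)*(1/69 + 8703) = -50067*600508/69 = -10021878012/23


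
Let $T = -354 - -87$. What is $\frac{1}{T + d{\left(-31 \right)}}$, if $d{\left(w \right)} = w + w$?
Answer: $- \frac{1}{329} \approx -0.0030395$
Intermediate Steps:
$d{\left(w \right)} = 2 w$
$T = -267$ ($T = -354 + 87 = -267$)
$\frac{1}{T + d{\left(-31 \right)}} = \frac{1}{-267 + 2 \left(-31\right)} = \frac{1}{-267 - 62} = \frac{1}{-329} = - \frac{1}{329}$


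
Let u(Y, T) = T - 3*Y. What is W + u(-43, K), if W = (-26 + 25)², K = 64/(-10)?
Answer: 618/5 ≈ 123.60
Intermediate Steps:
K = -32/5 (K = 64*(-⅒) = -32/5 ≈ -6.4000)
W = 1 (W = (-1)² = 1)
W + u(-43, K) = 1 + (-32/5 - 3*(-43)) = 1 + (-32/5 + 129) = 1 + 613/5 = 618/5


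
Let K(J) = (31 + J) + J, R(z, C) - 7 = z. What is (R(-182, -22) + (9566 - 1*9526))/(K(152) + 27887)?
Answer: -135/28222 ≈ -0.0047835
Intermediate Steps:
R(z, C) = 7 + z
K(J) = 31 + 2*J
(R(-182, -22) + (9566 - 1*9526))/(K(152) + 27887) = ((7 - 182) + (9566 - 1*9526))/((31 + 2*152) + 27887) = (-175 + (9566 - 9526))/((31 + 304) + 27887) = (-175 + 40)/(335 + 27887) = -135/28222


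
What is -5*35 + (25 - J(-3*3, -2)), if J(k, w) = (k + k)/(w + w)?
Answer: -309/2 ≈ -154.50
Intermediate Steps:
J(k, w) = k/w (J(k, w) = (2*k)/((2*w)) = (2*k)*(1/(2*w)) = k/w)
-5*35 + (25 - J(-3*3, -2)) = -5*35 + (25 - (-3*3)/(-2)) = -175 + (25 - (-9)*(-1)/2) = -175 + (25 - 1*9/2) = -175 + (25 - 9/2) = -175 + 41/2 = -309/2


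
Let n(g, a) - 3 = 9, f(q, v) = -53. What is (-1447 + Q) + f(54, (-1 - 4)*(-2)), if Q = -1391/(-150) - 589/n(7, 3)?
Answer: -153981/100 ≈ -1539.8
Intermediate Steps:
n(g, a) = 12 (n(g, a) = 3 + 9 = 12)
Q = -3981/100 (Q = -1391/(-150) - 589/12 = -1391*(-1/150) - 589*1/12 = 1391/150 - 589/12 = -3981/100 ≈ -39.810)
(-1447 + Q) + f(54, (-1 - 4)*(-2)) = (-1447 - 3981/100) - 53 = -148681/100 - 53 = -153981/100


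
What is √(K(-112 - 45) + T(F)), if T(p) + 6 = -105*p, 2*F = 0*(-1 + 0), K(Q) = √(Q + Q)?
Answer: √(-6 + I*√314) ≈ 2.5207 + 3.5148*I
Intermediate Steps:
K(Q) = √2*√Q (K(Q) = √(2*Q) = √2*√Q)
F = 0 (F = (0*(-1 + 0))/2 = (0*(-1))/2 = (½)*0 = 0)
T(p) = -6 - 105*p
√(K(-112 - 45) + T(F)) = √(√2*√(-112 - 45) + (-6 - 105*0)) = √(√2*√(-157) + (-6 + 0)) = √(√2*(I*√157) - 6) = √(I*√314 - 6) = √(-6 + I*√314)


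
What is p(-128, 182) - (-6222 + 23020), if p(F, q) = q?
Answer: -16616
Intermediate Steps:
p(-128, 182) - (-6222 + 23020) = 182 - (-6222 + 23020) = 182 - 1*16798 = 182 - 16798 = -16616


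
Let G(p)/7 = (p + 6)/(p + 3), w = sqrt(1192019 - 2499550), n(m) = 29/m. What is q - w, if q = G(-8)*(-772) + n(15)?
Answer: -6479/3 - I*sqrt(1307531) ≈ -2159.7 - 1143.5*I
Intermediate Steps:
w = I*sqrt(1307531) (w = sqrt(-1307531) = I*sqrt(1307531) ≈ 1143.5*I)
G(p) = 7*(6 + p)/(3 + p) (G(p) = 7*((p + 6)/(p + 3)) = 7*((6 + p)/(3 + p)) = 7*(6 + p)/(3 + p))
q = -6479/3 (q = (7*(6 - 8)/(3 - 8))*(-772) + 29/15 = (7*(-2)/(-5))*(-772) + 29*(1/15) = (7*(-1/5)*(-2))*(-772) + 29/15 = (14/5)*(-772) + 29/15 = -10808/5 + 29/15 = -6479/3 ≈ -2159.7)
q - w = -6479/3 - I*sqrt(1307531)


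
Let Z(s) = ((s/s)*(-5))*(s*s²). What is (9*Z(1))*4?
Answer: -180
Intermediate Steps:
Z(s) = -5*s³ (Z(s) = (1*(-5))*s³ = -5*s³)
(9*Z(1))*4 = (9*(-5*1³))*4 = (9*(-5*1))*4 = (9*(-5))*4 = -45*4 = -180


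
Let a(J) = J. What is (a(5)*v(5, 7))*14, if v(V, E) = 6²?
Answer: 2520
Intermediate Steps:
v(V, E) = 36
(a(5)*v(5, 7))*14 = (5*36)*14 = 180*14 = 2520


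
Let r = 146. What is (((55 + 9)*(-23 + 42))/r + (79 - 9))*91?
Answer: 520338/73 ≈ 7127.9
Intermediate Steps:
(((55 + 9)*(-23 + 42))/r + (79 - 9))*91 = (((55 + 9)*(-23 + 42))/146 + (79 - 9))*91 = ((64*19)*(1/146) + 70)*91 = (1216*(1/146) + 70)*91 = (608/73 + 70)*91 = (5718/73)*91 = 520338/73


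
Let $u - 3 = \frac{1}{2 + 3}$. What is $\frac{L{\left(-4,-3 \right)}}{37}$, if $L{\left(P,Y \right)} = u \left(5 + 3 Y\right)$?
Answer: $- \frac{64}{185} \approx -0.34595$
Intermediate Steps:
$u = \frac{16}{5}$ ($u = 3 + \frac{1}{2 + 3} = 3 + \frac{1}{5} = \frac{16}{5} \approx 3.2$)
$L{\left(P,Y \right)} = 16 + \frac{48 Y}{5}$ ($L{\left(P,Y \right)} = \frac{16 \left(5 + 3 Y\right)}{5} = 16 + \frac{48 Y}{5}$)
$\frac{L{\left(-4,-3 \right)}}{37} = \frac{16 + \frac{48}{5} \left(-3\right)}{37} = \left(16 - \frac{144}{5}\right) \frac{1}{37} = \left(- \frac{64}{5}\right) \frac{1}{37} = - \frac{64}{185}$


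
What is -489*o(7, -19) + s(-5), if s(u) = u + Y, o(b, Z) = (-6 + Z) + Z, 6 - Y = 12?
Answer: 21505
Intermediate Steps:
Y = -6 (Y = 6 - 1*12 = 6 - 12 = -6)
o(b, Z) = -6 + 2*Z
s(u) = -6 + u (s(u) = u - 6 = -6 + u)
-489*o(7, -19) + s(-5) = -489*(-6 + 2*(-19)) + (-6 - 5) = -489*(-6 - 38) - 11 = -489*(-44) - 11 = 21516 - 11 = 21505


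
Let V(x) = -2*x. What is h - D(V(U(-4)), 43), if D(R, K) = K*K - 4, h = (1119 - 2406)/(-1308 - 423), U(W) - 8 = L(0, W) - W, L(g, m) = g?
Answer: -1064136/577 ≈ -1844.3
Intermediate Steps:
U(W) = 8 - W (U(W) = 8 + (0 - W) = 8 - W)
h = 429/577 (h = -1287/(-1731) = -1287*(-1/1731) = 429/577 ≈ 0.74350)
D(R, K) = -4 + K**2 (D(R, K) = K**2 - 4 = -4 + K**2)
h - D(V(U(-4)), 43) = 429/577 - (-4 + 43**2) = 429/577 - (-4 + 1849) = 429/577 - 1*1845 = 429/577 - 1845 = -1064136/577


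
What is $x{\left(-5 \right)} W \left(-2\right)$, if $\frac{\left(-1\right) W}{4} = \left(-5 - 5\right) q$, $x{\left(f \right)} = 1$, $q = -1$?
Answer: $80$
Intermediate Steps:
$W = -40$ ($W = - 4 \left(-5 - 5\right) \left(-1\right) = - 4 \left(\left(-10\right) \left(-1\right)\right) = \left(-4\right) 10 = -40$)
$x{\left(-5 \right)} W \left(-2\right) = 1 \left(-40\right) \left(-2\right) = \left(-40\right) \left(-2\right) = 80$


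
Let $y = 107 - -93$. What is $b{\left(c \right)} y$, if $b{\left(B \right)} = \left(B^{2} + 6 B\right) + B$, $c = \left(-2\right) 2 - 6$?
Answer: $6000$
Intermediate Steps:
$c = -10$ ($c = -4 - 6 = -10$)
$b{\left(B \right)} = B^{2} + 7 B$
$y = 200$ ($y = 107 + 93 = 200$)
$b{\left(c \right)} y = - 10 \left(7 - 10\right) 200 = \left(-10\right) \left(-3\right) 200 = 30 \cdot 200 = 6000$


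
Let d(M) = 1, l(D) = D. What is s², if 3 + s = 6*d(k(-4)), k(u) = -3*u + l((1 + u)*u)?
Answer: 9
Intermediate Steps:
k(u) = -3*u + u*(1 + u) (k(u) = -3*u + (1 + u)*u = -3*u + u*(1 + u))
s = 3 (s = -3 + 6*1 = -3 + 6 = 3)
s² = 3² = 9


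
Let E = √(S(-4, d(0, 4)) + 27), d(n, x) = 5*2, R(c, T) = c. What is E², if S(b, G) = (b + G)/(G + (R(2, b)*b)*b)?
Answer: 190/7 ≈ 27.143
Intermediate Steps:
d(n, x) = 10
S(b, G) = (G + b)/(G + 2*b²) (S(b, G) = (b + G)/(G + (2*b)*b) = (G + b)/(G + 2*b²))
E = √1330/7 (E = √((10 - 4)/(10 + 2*(-4)²) + 27) = √(6/(10 + 2*16) + 27) = √(6/(10 + 32) + 27) = √(6/42 + 27) = √((1/42)*6 + 27) = √(⅐ + 27) = √(190/7) = √1330/7 ≈ 5.2099)
E² = (√1330/7)² = 190/7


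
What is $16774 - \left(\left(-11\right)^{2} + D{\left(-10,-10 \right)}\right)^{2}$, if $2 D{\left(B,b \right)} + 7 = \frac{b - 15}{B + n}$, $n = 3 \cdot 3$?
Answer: $-126$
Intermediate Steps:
$n = 9$
$D{\left(B,b \right)} = - \frac{7}{2} + \frac{-15 + b}{2 \left(9 + B\right)}$ ($D{\left(B,b \right)} = - \frac{7}{2} + \frac{\left(b - 15\right) \frac{1}{B + 9}}{2} = - \frac{7}{2} + \frac{\left(-15 + b\right) \frac{1}{9 + B}}{2} = - \frac{7}{2} + \frac{\frac{1}{9 + B} \left(-15 + b\right)}{2} = - \frac{7}{2} + \frac{-15 + b}{2 \left(9 + B\right)}$)
$16774 - \left(\left(-11\right)^{2} + D{\left(-10,-10 \right)}\right)^{2} = 16774 - \left(\left(-11\right)^{2} + \frac{-78 - 10 - -70}{2 \left(9 - 10\right)}\right)^{2} = 16774 - \left(121 + \frac{-78 - 10 + 70}{2 \left(-1\right)}\right)^{2} = 16774 - \left(121 + \frac{1}{2} \left(-1\right) \left(-18\right)\right)^{2} = 16774 - \left(121 + 9\right)^{2} = 16774 - 130^{2} = 16774 - 16900 = -126$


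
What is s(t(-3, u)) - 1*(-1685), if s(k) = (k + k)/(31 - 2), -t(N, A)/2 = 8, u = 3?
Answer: 48833/29 ≈ 1683.9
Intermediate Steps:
t(N, A) = -16 (t(N, A) = -2*8 = -16)
s(k) = 2*k/29 (s(k) = (2*k)/29 = (2*k)*(1/29) = 2*k/29)
s(t(-3, u)) - 1*(-1685) = (2/29)*(-16) - 1*(-1685) = -32/29 + 1685 = 48833/29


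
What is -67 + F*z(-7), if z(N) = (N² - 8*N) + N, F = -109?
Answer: -10749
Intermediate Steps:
z(N) = N² - 7*N
-67 + F*z(-7) = -67 - (-763)*(-7 - 7) = -67 - (-763)*(-14) = -67 - 109*98 = -67 - 10682 = -10749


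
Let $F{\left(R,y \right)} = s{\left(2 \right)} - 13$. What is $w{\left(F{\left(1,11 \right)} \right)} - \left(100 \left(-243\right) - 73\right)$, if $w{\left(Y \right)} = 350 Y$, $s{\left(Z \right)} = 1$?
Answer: $20173$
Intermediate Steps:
$F{\left(R,y \right)} = -12$ ($F{\left(R,y \right)} = 1 - 13 = -12$)
$w{\left(F{\left(1,11 \right)} \right)} - \left(100 \left(-243\right) - 73\right) = 350 \left(-12\right) - \left(100 \left(-243\right) - 73\right) = -4200 - \left(-24300 - 73\right) = -4200 - -24373 = -4200 + 24373 = 20173$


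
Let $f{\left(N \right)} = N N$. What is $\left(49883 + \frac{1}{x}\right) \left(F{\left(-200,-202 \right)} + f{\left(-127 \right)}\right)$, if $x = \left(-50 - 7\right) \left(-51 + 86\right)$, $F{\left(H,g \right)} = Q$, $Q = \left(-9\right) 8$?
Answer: $\frac{1597937789288}{1995} \approx 8.0097 \cdot 10^{8}$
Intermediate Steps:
$Q = -72$
$f{\left(N \right)} = N^{2}$
$F{\left(H,g \right)} = -72$
$x = -1995$ ($x = \left(-57\right) 35 = -1995$)
$\left(49883 + \frac{1}{x}\right) \left(F{\left(-200,-202 \right)} + f{\left(-127 \right)}\right) = \left(49883 + \frac{1}{-1995}\right) \left(-72 + \left(-127\right)^{2}\right) = \left(49883 - \frac{1}{1995}\right) \left(-72 + 16129\right) = \frac{99516584}{1995} \cdot 16057 = \frac{1597937789288}{1995}$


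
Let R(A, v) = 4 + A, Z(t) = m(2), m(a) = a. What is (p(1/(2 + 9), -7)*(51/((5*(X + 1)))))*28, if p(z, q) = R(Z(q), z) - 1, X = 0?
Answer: 1428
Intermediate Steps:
Z(t) = 2
p(z, q) = 5 (p(z, q) = (4 + 2) - 1 = 6 - 1 = 5)
(p(1/(2 + 9), -7)*(51/((5*(X + 1)))))*28 = (5*(51/((5*(0 + 1)))))*28 = (5*(51/((5*1))))*28 = (5*(51/5))*28 = 51*28 = 1428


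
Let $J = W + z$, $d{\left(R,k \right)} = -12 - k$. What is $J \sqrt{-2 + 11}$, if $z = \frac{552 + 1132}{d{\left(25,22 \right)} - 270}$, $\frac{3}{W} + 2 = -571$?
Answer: $- \frac{241461}{14516} \approx -16.634$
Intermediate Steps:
$W = - \frac{1}{191}$ ($W = \frac{3}{-2 - 571} = \frac{3}{-573} = 3 \left(- \frac{1}{573}\right) = - \frac{1}{191} \approx -0.0052356$)
$z = - \frac{421}{76}$ ($z = \frac{552 + 1132}{\left(-12 - 22\right) - 270} = \frac{1684}{\left(-12 - 22\right) - 270} = \frac{1684}{-34 - 270} = \frac{1684}{-304} = 1684 \left(- \frac{1}{304}\right) = - \frac{421}{76} \approx -5.5395$)
$J = - \frac{80487}{14516}$ ($J = - \frac{1}{191} - \frac{421}{76} = - \frac{80487}{14516} \approx -5.5447$)
$J \sqrt{-2 + 11} = - \frac{80487 \sqrt{-2 + 11}}{14516} = - \frac{80487 \sqrt{9}}{14516} = \left(- \frac{80487}{14516}\right) 3 = - \frac{241461}{14516}$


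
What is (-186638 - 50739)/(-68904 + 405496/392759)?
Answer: 93231953143/27062260640 ≈ 3.4451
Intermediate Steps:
(-186638 - 50739)/(-68904 + 405496/392759) = -237377/(-68904 + 405496*(1/392759)) = -237377/(-68904 + 405496/392759) = -237377/(-27062260640/392759) = -237377*(-392759/27062260640) = 93231953143/27062260640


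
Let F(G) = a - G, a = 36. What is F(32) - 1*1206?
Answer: -1202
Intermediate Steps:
F(G) = 36 - G
F(32) - 1*1206 = (36 - 1*32) - 1*1206 = (36 - 32) - 1206 = 4 - 1206 = -1202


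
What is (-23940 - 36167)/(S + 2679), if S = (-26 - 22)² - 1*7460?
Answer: 60107/2477 ≈ 24.266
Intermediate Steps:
S = -5156 (S = (-48)² - 7460 = 2304 - 7460 = -5156)
(-23940 - 36167)/(S + 2679) = (-23940 - 36167)/(-5156 + 2679) = -60107/(-2477) = -60107*(-1/2477) = 60107/2477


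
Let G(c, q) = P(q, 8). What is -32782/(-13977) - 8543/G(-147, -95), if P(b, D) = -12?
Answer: 39932965/55908 ≈ 714.26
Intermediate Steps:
G(c, q) = -12
-32782/(-13977) - 8543/G(-147, -95) = -32782/(-13977) - 8543/(-12) = -32782*(-1/13977) - 8543*(-1/12) = 32782/13977 + 8543/12 = 39932965/55908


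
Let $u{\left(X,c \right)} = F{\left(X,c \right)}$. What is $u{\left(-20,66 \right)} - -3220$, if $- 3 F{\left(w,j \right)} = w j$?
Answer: $3660$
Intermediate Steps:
$F{\left(w,j \right)} = - \frac{j w}{3}$ ($F{\left(w,j \right)} = - \frac{w j}{3} = - \frac{j w}{3}$)
$u{\left(X,c \right)} = - \frac{X c}{3}$ ($u{\left(X,c \right)} = - \frac{c X}{3} = - \frac{X c}{3}$)
$u{\left(-20,66 \right)} - -3220 = \left(- \frac{1}{3}\right) \left(-20\right) 66 - -3220 = 440 + 3220 = 3660$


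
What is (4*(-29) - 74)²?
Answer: 36100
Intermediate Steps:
(4*(-29) - 74)² = (-116 - 74)² = (-190)² = 36100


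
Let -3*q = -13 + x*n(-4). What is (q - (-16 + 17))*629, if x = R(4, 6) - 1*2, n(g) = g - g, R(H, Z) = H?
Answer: 6290/3 ≈ 2096.7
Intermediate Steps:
n(g) = 0
x = 2 (x = 4 - 1*2 = 4 - 2 = 2)
q = 13/3 (q = -(-13 + 2*0)/3 = -(-13 + 0)/3 = -1/3*(-13) = 13/3 ≈ 4.3333)
(q - (-16 + 17))*629 = (13/3 - (-16 + 17))*629 = (13/3 - 1*1)*629 = (13/3 - 1)*629 = (10/3)*629 = 6290/3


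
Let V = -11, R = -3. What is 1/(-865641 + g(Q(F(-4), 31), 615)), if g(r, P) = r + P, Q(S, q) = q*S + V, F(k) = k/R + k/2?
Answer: -3/2595173 ≈ -1.1560e-6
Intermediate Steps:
F(k) = k/6 (F(k) = k/(-3) + k/2 = k*(-⅓) + k*(½) = -k/3 + k/2 = k/6)
Q(S, q) = -11 + S*q (Q(S, q) = q*S - 11 = S*q - 11 = -11 + S*q)
g(r, P) = P + r
1/(-865641 + g(Q(F(-4), 31), 615)) = 1/(-865641 + (615 + (-11 + ((⅙)*(-4))*31))) = 1/(-865641 + (615 + (-11 - ⅔*31))) = 1/(-865641 + (615 + (-11 - 62/3))) = 1/(-865641 + (615 - 95/3)) = 1/(-865641 + 1750/3) = 1/(-2595173/3) = -3/2595173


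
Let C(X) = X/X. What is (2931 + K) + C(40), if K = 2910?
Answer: 5842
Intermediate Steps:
C(X) = 1
(2931 + K) + C(40) = (2931 + 2910) + 1 = 5841 + 1 = 5842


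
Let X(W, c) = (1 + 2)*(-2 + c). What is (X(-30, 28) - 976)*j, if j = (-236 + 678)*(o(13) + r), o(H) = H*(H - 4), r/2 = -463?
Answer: 321105044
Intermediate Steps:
r = -926 (r = 2*(-463) = -926)
X(W, c) = -6 + 3*c (X(W, c) = 3*(-2 + c) = -6 + 3*c)
o(H) = H*(-4 + H)
j = -357578 (j = (-236 + 678)*(13*(-4 + 13) - 926) = 442*(13*9 - 926) = 442*(117 - 926) = 442*(-809) = -357578)
(X(-30, 28) - 976)*j = ((-6 + 3*28) - 976)*(-357578) = ((-6 + 84) - 976)*(-357578) = (78 - 976)*(-357578) = -898*(-357578) = 321105044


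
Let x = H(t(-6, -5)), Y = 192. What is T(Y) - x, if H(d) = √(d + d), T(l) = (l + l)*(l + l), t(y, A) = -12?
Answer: 147456 - 2*I*√6 ≈ 1.4746e+5 - 4.899*I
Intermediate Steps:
T(l) = 4*l² (T(l) = (2*l)*(2*l) = 4*l²)
H(d) = √2*√d (H(d) = √(2*d) = √2*√d)
x = 2*I*√6 (x = √2*√(-12) = √2*(2*I*√3) = 2*I*√6 ≈ 4.899*I)
T(Y) - x = 4*192² - 2*I*√6 = 4*36864 - 2*I*√6 = 147456 - 2*I*√6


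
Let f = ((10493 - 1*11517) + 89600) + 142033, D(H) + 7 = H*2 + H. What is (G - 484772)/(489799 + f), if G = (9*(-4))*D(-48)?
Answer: -4609/6927 ≈ -0.66537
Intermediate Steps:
D(H) = -7 + 3*H (D(H) = -7 + (H*2 + H) = -7 + (2*H + H) = -7 + 3*H)
G = 5436 (G = (9*(-4))*(-7 + 3*(-48)) = -36*(-7 - 144) = -36*(-151) = 5436)
f = 230609 (f = ((10493 - 11517) + 89600) + 142033 = (-1024 + 89600) + 142033 = 88576 + 142033 = 230609)
(G - 484772)/(489799 + f) = (5436 - 484772)/(489799 + 230609) = -479336/720408 = -479336*1/720408 = -4609/6927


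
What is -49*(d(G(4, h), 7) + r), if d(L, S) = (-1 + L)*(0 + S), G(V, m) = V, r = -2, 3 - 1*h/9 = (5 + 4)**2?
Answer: -931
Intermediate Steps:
h = -702 (h = 27 - 9*(5 + 4)**2 = 27 - 9*9**2 = 27 - 9*81 = 27 - 729 = -702)
d(L, S) = S*(-1 + L) (d(L, S) = (-1 + L)*S = S*(-1 + L))
-49*(d(G(4, h), 7) + r) = -49*(7*(-1 + 4) - 2) = -49*(7*3 - 2) = -49*(21 - 2) = -49*19 = -931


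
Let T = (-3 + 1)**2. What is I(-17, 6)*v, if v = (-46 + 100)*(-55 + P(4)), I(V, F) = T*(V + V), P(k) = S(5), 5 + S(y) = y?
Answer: 403920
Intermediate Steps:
S(y) = -5 + y
P(k) = 0 (P(k) = -5 + 5 = 0)
T = 4 (T = (-2)**2 = 4)
I(V, F) = 8*V (I(V, F) = 4*(V + V) = 4*(2*V) = 8*V)
v = -2970 (v = (-46 + 100)*(-55 + 0) = 54*(-55) = -2970)
I(-17, 6)*v = (8*(-17))*(-2970) = -136*(-2970) = 403920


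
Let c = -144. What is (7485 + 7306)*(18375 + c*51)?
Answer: 163159521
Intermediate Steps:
(7485 + 7306)*(18375 + c*51) = (7485 + 7306)*(18375 - 144*51) = 14791*(18375 - 7344) = 14791*11031 = 163159521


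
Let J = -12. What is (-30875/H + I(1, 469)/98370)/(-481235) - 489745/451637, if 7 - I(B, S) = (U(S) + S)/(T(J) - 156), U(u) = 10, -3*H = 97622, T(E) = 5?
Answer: -2997853974996499159561/2764580166613524796950 ≈ -1.0844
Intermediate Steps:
H = -97622/3 (H = -⅓*97622 = -97622/3 ≈ -32541.)
I(B, S) = 1067/151 + S/151 (I(B, S) = 7 - (10 + S)/(5 - 156) = 7 - (10 + S)/(-151) = 7 - (10 + S)*(-1)/151 = 7 - (-10/151 - S/151) = 7 + (10/151 + S/151) = 1067/151 + S/151)
(-30875/H + I(1, 469)/98370)/(-481235) - 489745/451637 = (-30875/(-97622/3) + (1067/151 + (1/151)*469)/98370)/(-481235) - 489745/451637 = (-30875*(-3/97622) + (1067/151 + 469/151)*(1/98370))*(-1/481235) - 489745*1/451637 = (4875/5138 + (1536/151)*(1/98370))*(-1/481235) - 489745/451637 = (4875/5138 + 256/2475645)*(-1/481235) - 489745/451637 = (12070084703/12719864010)*(-1/481235) - 489745/451637 = -12070084703/6121243756852350 - 489745/451637 = -2997853974996499159561/2764580166613524796950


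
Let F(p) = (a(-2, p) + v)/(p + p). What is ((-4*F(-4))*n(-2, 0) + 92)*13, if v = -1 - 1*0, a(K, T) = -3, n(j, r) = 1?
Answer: 1170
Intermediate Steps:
v = -1 (v = -1 + 0 = -1)
F(p) = -2/p (F(p) = (-3 - 1)/(p + p) = -4/(2*p) = (1/(2*p))*(-4) = -2/p)
((-4*F(-4))*n(-2, 0) + 92)*13 = (-(-8)/(-4)*1 + 92)*13 = (-(-8)*(-1)/4*1 + 92)*13 = (-4*½*1 + 92)*13 = (-2*1 + 92)*13 = (-2 + 92)*13 = 90*13 = 1170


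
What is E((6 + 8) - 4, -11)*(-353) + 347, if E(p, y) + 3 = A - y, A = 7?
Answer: -4948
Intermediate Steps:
E(p, y) = 4 - y (E(p, y) = -3 + (7 - y) = 4 - y)
E((6 + 8) - 4, -11)*(-353) + 347 = (4 - 1*(-11))*(-353) + 347 = (4 + 11)*(-353) + 347 = 15*(-353) + 347 = -5295 + 347 = -4948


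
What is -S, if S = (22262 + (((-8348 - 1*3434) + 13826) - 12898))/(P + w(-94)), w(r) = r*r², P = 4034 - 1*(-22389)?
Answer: 11408/804161 ≈ 0.014186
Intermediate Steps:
P = 26423 (P = 4034 + 22389 = 26423)
w(r) = r³
S = -11408/804161 (S = (22262 + (((-8348 - 1*3434) + 13826) - 12898))/(26423 + (-94)³) = (22262 + (((-8348 - 3434) + 13826) - 12898))/(26423 - 830584) = (22262 + ((-11782 + 13826) - 12898))/(-804161) = (22262 + (2044 - 12898))*(-1/804161) = (22262 - 10854)*(-1/804161) = 11408*(-1/804161) = -11408/804161 ≈ -0.014186)
-S = -1*(-11408/804161) = 11408/804161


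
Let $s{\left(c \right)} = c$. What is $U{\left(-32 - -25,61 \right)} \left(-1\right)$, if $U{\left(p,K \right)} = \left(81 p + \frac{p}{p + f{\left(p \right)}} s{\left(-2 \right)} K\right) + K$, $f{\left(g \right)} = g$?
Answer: $567$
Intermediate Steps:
$U{\left(p,K \right)} = 81 p$ ($U{\left(p,K \right)} = \left(81 p + \frac{p}{p + p} \left(-2\right) K\right) + K = \left(81 p + \frac{p}{2 p} \left(-2\right) K\right) + K = \left(81 p + \frac{1}{2 p} p \left(-2\right) K\right) + K = \left(81 p + \frac{1}{2} \left(-2\right) K\right) + K = \left(81 p - K\right) + K = \left(- K + 81 p\right) + K = 81 p$)
$U{\left(-32 - -25,61 \right)} \left(-1\right) = 81 \left(-32 - -25\right) \left(-1\right) = 81 \left(-32 + 25\right) \left(-1\right) = 81 \left(-7\right) \left(-1\right) = \left(-567\right) \left(-1\right) = 567$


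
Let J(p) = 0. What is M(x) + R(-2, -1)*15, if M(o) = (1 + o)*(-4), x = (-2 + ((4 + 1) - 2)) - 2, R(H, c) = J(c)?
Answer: 0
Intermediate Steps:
R(H, c) = 0
x = -1 (x = (-2 + (5 - 2)) - 2 = (-2 + 3) - 2 = 1 - 2 = -1)
M(o) = -4 - 4*o
M(x) + R(-2, -1)*15 = (-4 - 4*(-1)) + 0*15 = (-4 + 4) + 0 = 0 + 0 = 0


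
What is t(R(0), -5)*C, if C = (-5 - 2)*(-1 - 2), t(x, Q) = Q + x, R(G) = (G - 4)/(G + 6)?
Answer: -119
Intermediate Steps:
R(G) = (-4 + G)/(6 + G)
C = 21 (C = -7*(-3) = 21)
t(R(0), -5)*C = (-5 + (-4 + 0)/(6 + 0))*21 = (-5 - 4/6)*21 = (-5 + (⅙)*(-4))*21 = (-5 - ⅔)*21 = -17/3*21 = -119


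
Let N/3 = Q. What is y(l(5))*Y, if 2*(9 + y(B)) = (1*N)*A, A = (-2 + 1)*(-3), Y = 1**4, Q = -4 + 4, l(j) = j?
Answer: -9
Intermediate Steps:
Q = 0
N = 0 (N = 3*0 = 0)
Y = 1
A = 3 (A = -1*(-3) = 3)
y(B) = -9 (y(B) = -9 + ((1*0)*3)/2 = -9 + (0*3)/2 = -9 + (1/2)*0 = -9 + 0 = -9)
y(l(5))*Y = -9*1 = -9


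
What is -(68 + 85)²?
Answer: -23409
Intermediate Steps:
-(68 + 85)² = -1*153² = -1*23409 = -23409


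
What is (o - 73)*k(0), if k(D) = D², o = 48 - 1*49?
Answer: 0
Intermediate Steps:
o = -1 (o = 48 - 49 = -1)
(o - 73)*k(0) = (-1 - 73)*0² = -74*0 = 0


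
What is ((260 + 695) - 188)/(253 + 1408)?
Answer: 767/1661 ≈ 0.46177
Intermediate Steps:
((260 + 695) - 188)/(253 + 1408) = (955 - 188)/1661 = (1/1661)*767 = 767/1661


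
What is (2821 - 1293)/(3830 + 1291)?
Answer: 1528/5121 ≈ 0.29838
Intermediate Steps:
(2821 - 1293)/(3830 + 1291) = 1528/5121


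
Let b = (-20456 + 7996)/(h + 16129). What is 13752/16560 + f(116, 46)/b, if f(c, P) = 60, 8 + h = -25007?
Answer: 6250333/143290 ≈ 43.620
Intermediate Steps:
h = -25015 (h = -8 - 25007 = -25015)
b = 6230/4443 (b = (-20456 + 7996)/(-25015 + 16129) = -12460/(-8886) = -12460*(-1/8886) = 6230/4443 ≈ 1.4022)
13752/16560 + f(116, 46)/b = 13752/16560 + 60/(6230/4443) = 13752*(1/16560) + 60*(4443/6230) = 191/230 + 26658/623 = 6250333/143290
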